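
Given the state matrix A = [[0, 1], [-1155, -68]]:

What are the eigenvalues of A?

det(A - λI) = λ² - (-68)λ + 1155 = (λ - (-33))(λ - (-35)). Eigenvalues: -33, -35.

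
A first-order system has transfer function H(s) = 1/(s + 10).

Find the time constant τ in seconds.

For H(s) = 1/(s + 1/τ), the pole is at -1/τ = -10, so τ = 1/10 = 0.1 s.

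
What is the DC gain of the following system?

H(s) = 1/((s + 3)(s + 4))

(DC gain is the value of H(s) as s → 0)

DC gain = H(0) = 1/(3 × 4) = 1/12 = 0.0833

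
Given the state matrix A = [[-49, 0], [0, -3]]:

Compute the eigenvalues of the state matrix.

For diagonal matrix, eigenvalues are diagonal entries: λ₁ = -49, λ₂ = -3.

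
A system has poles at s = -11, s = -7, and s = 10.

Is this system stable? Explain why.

Pole(s) at s = 10 are not in the left half-plane. System is unstable.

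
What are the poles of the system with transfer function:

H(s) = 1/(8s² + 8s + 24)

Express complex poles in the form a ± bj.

Discriminant = 8² - 4×8×24 = 64 - 768 = -704 < 0, so the poles are a complex conjugate pair s = (-8 ± j√704)/(2×8). Real part = -8/(2×8) = -8/16 = -0.5; imaginary part = ±√704/(2×8) ≈ 1.6583. Poles: s = -0.5 ± 1.6583j.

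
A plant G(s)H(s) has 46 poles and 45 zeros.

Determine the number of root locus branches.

Root locus has n branches where n = number of poles = 46.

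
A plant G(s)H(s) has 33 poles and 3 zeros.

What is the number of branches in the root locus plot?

Root locus has n branches where n = number of poles = 33.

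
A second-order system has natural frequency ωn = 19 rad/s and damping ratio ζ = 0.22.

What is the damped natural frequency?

ωd = ωn√(1 - ζ²) = 19√(1 - 0.22²) = 18.53 rad/s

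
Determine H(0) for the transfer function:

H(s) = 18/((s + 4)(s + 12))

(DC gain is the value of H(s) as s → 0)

DC gain = H(0) = 18/(4 × 12) = 18/48 = 0.375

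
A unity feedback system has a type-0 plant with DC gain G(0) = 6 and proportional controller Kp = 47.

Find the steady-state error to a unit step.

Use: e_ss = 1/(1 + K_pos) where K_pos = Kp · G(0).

K_pos = Kp · G(0) = 47 × 6 = 282. e_ss = 1/(1 + 282) = 0.0035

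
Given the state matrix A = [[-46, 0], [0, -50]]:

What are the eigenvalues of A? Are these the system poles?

For diagonal matrix, eigenvalues are diagonal entries: λ₁ = -46, λ₂ = -50. Eigenvalues of A = system poles.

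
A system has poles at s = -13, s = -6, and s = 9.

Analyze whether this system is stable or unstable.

Pole(s) at s = 9 are not in the left half-plane. System is unstable.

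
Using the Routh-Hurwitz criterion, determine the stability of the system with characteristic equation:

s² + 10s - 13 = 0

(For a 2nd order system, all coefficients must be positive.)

Coefficients: 1, 10, -13. c=-13 not positive, so system is unstable.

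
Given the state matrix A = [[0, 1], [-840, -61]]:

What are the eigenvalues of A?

det(A - λI) = λ² - (-61)λ + 840 = (λ - (-21))(λ - (-40)). Eigenvalues: -21, -40.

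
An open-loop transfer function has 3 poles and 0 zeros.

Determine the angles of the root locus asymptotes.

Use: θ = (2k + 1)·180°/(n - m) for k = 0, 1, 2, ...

n - m = 3 - 0 = 3. Angles: θk = (2k + 1)·180°/3 = 60°, 180°, 300°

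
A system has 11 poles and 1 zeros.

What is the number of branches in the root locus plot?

Root locus has n branches where n = number of poles = 11.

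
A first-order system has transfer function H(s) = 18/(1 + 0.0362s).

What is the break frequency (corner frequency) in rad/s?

Corner frequency = 1/τ = 1/0.0362 = 27.624 rad/s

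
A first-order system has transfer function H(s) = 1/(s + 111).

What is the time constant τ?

For H(s) = 1/(s + 1/τ), the pole is at -1/τ = -111, so τ = 1/111 = 0.0090 s.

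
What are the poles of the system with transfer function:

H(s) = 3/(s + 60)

Pole is where denominator = 0: s + 60 = 0, so s = -60.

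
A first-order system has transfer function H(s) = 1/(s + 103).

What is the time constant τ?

For H(s) = 1/(s + 1/τ), the pole is at -1/τ = -103, so τ = 1/103 = 0.0097 s.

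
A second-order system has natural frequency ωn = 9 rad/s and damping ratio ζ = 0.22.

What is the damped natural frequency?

ωd = ωn√(1 - ζ²) = 9√(1 - 0.22²) = 8.78 rad/s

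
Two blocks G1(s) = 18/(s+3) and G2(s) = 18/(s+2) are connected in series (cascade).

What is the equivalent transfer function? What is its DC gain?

Series: multiply transfer functions. G_eq = 18/(s+3) × 18/(s+2) = 324/((s+3)(s+2)). DC gain = 324/(3×2) = 54.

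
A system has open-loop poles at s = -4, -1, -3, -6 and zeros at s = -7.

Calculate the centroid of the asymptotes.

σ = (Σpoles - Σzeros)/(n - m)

σ = (Σpoles - Σzeros)/(n - m) = (-14 - (-7))/(4 - 1) = -7/3 = -2.33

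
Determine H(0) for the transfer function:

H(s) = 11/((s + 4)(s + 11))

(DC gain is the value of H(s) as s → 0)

DC gain = H(0) = 11/(4 × 11) = 11/44 = 0.25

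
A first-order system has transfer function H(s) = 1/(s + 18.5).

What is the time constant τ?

For H(s) = 1/(s + 1/τ), the pole is at -1/τ = -18.5, so τ = 1/18.5 = 0.0541 s.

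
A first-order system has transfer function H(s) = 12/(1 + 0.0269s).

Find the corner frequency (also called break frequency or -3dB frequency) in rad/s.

Corner frequency = 1/τ = 1/0.0269 = 37.175 rad/s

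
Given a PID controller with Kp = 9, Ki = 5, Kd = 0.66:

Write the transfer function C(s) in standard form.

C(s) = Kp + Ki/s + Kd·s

Substituting values: C(s) = 9 + 5/s + 0.66s = (0.66s² + 9s + 5)/s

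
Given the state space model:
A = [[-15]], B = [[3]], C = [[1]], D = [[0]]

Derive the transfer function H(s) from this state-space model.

(sI - A)⁻¹ = 1/(s + 15). H(s) = 1 × 3/(s + 15) + 0 = 3/(s + 15).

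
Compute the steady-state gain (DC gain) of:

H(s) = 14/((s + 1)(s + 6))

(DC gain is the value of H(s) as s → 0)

DC gain = H(0) = 14/(1 × 6) = 14/6 = 2.3333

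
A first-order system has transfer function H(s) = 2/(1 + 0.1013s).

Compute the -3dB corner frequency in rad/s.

Corner frequency = 1/τ = 1/0.1013 = 9.872 rad/s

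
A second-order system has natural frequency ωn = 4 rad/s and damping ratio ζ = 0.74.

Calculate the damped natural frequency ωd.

ωd = ωn√(1 - ζ²) = 4√(1 - 0.74²) = 2.69 rad/s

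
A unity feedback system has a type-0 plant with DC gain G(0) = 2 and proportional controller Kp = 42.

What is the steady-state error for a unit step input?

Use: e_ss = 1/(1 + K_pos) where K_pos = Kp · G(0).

K_pos = Kp · G(0) = 42 × 2 = 84. e_ss = 1/(1 + 84) = 0.0118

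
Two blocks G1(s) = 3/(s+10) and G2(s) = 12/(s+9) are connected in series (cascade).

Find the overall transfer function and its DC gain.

Series: multiply transfer functions. G_eq = 3/(s+10) × 12/(s+9) = 36/((s+10)(s+9)). DC gain = 36/(10×9) = 0.4.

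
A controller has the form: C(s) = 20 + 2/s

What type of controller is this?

This is a Proportional-Integral (PI) controller.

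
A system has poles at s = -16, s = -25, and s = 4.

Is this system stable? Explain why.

Pole(s) at s = 4 are not in the left half-plane. System is unstable.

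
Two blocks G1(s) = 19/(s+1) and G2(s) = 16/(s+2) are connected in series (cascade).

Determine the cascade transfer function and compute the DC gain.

Series: multiply transfer functions. G_eq = 19/(s+1) × 16/(s+2) = 304/((s+1)(s+2)). DC gain = 304/(1×2) = 152.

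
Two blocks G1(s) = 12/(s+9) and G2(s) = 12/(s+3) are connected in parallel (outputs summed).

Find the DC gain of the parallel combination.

Parallel: G_eq = G1 + G2. DC gain = G1(0) + G2(0) = 12/9 + 12/3 = 1.3333 + 4 = 5.3333.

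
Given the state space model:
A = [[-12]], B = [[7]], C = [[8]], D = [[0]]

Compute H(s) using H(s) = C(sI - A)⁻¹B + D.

(sI - A)⁻¹ = 1/(s + 12). H(s) = 8 × 7/(s + 12) + 0 = 56/(s + 12).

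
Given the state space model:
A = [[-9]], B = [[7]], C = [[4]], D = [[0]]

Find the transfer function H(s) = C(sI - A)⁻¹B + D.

(sI - A)⁻¹ = 1/(s + 9). H(s) = 4 × 7/(s + 9) + 0 = 28/(s + 9).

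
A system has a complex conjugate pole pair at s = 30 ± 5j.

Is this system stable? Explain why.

Real part of poles is 30 (> 0, right half-plane). Unstable.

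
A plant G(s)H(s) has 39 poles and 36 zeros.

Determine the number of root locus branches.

Root locus has n branches where n = number of poles = 39.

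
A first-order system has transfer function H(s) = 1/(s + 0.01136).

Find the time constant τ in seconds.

For H(s) = 1/(s + 1/τ), the pole is at -1/τ = -0.01136, so τ = 1/0.01136 = 88.03 s.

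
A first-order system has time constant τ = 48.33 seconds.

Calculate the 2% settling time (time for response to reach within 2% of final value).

For first-order system, 2% settling time ≈ 4τ = 4 × 48.33 = 193.32 s.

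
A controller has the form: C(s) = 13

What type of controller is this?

This is a Proportional (P) controller.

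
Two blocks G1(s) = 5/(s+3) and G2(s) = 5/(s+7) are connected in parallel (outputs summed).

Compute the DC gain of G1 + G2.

Parallel: G_eq = G1 + G2. DC gain = G1(0) + G2(0) = 5/3 + 5/7 = 1.6667 + 0.7143 = 2.3810.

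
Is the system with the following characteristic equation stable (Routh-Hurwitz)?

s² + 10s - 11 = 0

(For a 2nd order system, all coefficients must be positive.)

Coefficients: 1, 10, -11. c=-11 not positive, so system is unstable.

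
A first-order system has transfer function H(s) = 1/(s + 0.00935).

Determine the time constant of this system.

For H(s) = 1/(s + 1/τ), the pole is at -1/τ = -0.00935, so τ = 1/0.00935 = 107 s.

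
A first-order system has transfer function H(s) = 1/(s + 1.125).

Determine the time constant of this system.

For H(s) = 1/(s + 1/τ), the pole is at -1/τ = -1.125, so τ = 1/1.125 = 0.8889 s.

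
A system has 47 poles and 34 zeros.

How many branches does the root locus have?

Root locus has n branches where n = number of poles = 47.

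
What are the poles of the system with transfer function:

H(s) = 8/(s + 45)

Pole is where denominator = 0: s + 45 = 0, so s = -45.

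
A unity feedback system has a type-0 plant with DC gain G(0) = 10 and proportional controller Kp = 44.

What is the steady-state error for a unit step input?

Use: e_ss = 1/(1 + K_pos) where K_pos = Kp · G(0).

K_pos = Kp · G(0) = 44 × 10 = 440. e_ss = 1/(1 + 440) = 0.0023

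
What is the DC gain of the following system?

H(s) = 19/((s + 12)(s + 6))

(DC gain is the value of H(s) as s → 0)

DC gain = H(0) = 19/(12 × 6) = 19/72 = 0.2639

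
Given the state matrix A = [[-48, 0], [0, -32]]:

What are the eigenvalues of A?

For diagonal matrix, eigenvalues are diagonal entries: λ₁ = -48, λ₂ = -32.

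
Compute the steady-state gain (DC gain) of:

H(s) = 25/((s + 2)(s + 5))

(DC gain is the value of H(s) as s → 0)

DC gain = H(0) = 25/(2 × 5) = 25/10 = 2.5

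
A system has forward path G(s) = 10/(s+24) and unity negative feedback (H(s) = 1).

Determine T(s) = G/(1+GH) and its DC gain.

T(s) = G/(1+GH) = [10/(s+24)] / [1 + 10/(s+24)] = 10/(s+24+10) = 10/(s+34). DC gain = 10/34 = 0.2941.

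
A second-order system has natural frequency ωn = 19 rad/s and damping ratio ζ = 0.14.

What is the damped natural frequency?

ωd = ωn√(1 - ζ²) = 19√(1 - 0.14²) = 18.81 rad/s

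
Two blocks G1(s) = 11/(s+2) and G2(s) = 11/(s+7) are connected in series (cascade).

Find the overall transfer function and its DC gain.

Series: multiply transfer functions. G_eq = 11/(s+2) × 11/(s+7) = 121/((s+2)(s+7)). DC gain = 121/(2×7) = 8.6429.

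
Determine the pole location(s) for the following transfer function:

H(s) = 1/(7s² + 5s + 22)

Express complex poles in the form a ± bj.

Discriminant = 5² - 4×7×22 = 25 - 616 = -591 < 0, so the poles are a complex conjugate pair s = (-5 ± j√591)/(2×7). Real part = -5/(2×7) = -5/14 ≈ -0.3571; imaginary part = ±√591/(2×7) ≈ 1.7365. Poles: s = -0.3571 ± 1.7365j.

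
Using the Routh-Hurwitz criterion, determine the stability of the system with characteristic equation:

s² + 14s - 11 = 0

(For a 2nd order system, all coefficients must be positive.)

Coefficients: 1, 14, -11. c=-11 not positive, so system is unstable.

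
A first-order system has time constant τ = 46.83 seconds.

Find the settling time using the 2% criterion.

For first-order system, 2% settling time ≈ 4τ = 4 × 46.83 = 187.32 s.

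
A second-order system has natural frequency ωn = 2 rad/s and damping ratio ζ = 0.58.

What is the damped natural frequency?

ωd = ωn√(1 - ζ²) = 2√(1 - 0.58²) = 1.63 rad/s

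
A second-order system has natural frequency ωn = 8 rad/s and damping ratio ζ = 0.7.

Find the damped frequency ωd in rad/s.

ωd = ωn√(1 - ζ²) = 8√(1 - 0.7²) = 5.71 rad/s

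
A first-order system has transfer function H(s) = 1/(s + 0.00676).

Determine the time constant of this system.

For H(s) = 1/(s + 1/τ), the pole is at -1/τ = -0.00676, so τ = 1/0.00676 = 147.9 s.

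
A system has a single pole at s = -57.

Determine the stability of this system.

Pole at s = -57 is in the left half-plane. Stable.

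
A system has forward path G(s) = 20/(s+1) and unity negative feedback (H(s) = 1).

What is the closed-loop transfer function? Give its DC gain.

T(s) = G/(1+GH) = [20/(s+1)] / [1 + 20/(s+1)] = 20/(s+1+20) = 20/(s+21). DC gain = 20/21 = 0.9524.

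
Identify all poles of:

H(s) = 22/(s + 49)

Pole is where denominator = 0: s + 49 = 0, so s = -49.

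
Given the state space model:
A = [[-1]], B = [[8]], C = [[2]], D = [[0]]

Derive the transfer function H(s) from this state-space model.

(sI - A)⁻¹ = 1/(s + 1). H(s) = 2 × 8/(s + 1) + 0 = 16/(s + 1).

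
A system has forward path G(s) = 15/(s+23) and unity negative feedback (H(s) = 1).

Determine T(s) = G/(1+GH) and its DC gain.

T(s) = G/(1+GH) = [15/(s+23)] / [1 + 15/(s+23)] = 15/(s+23+15) = 15/(s+38). DC gain = 15/38 = 0.3947.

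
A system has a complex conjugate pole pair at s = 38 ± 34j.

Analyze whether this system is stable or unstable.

Real part of poles is 38 (> 0, right half-plane). Unstable.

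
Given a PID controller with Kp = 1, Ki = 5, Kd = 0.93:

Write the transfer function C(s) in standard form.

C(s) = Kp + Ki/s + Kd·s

Substituting values: C(s) = 1 + 5/s + 0.93s = (0.93s² + s + 5)/s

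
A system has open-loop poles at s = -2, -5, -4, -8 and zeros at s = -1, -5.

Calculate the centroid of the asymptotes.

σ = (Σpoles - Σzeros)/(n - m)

σ = (Σpoles - Σzeros)/(n - m) = (-19 - (-6))/(4 - 2) = -13/2 = -6.5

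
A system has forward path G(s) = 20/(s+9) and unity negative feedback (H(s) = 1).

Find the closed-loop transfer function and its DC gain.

T(s) = G/(1+GH) = [20/(s+9)] / [1 + 20/(s+9)] = 20/(s+9+20) = 20/(s+29). DC gain = 20/29 = 0.6897.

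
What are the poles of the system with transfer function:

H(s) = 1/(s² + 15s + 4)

Discriminant = 15² - 4×1×4 = 225 - 16 = 209 > 0, so two distinct real poles. Using quadratic formula: s = (-15 ± √209)/(2×1) = (-15 ± √209)/2, with √209 ≈ 14.4568. s₁ ≈ -0.2716, s₂ ≈ -14.7284. Poles: s₁ = -0.2716, s₂ = -14.7284.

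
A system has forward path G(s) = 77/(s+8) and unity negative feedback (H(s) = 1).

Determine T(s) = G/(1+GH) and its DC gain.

T(s) = G/(1+GH) = [77/(s+8)] / [1 + 77/(s+8)] = 77/(s+8+77) = 77/(s+85). DC gain = 77/85 = 0.9059.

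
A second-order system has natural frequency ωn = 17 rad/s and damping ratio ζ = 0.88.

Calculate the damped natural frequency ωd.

ωd = ωn√(1 - ζ²) = 17√(1 - 0.88²) = 8.07 rad/s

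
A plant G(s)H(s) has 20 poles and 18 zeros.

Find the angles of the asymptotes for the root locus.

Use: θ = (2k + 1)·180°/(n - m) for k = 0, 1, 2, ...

n - m = 20 - 18 = 2. Angles: θk = (2k + 1)·180°/2 = 90°, 270°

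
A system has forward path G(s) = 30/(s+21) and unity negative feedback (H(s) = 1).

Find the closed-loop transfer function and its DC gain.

T(s) = G/(1+GH) = [30/(s+21)] / [1 + 30/(s+21)] = 30/(s+21+30) = 30/(s+51). DC gain = 30/51 = 0.5882.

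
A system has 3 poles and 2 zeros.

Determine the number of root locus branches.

Root locus has n branches where n = number of poles = 3.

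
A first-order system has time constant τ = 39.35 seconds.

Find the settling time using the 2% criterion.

For first-order system, 2% settling time ≈ 4τ = 4 × 39.35 = 157.4 s.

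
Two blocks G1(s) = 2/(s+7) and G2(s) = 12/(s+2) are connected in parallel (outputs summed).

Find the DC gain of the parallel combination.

Parallel: G_eq = G1 + G2. DC gain = G1(0) + G2(0) = 2/7 + 12/2 = 0.2857 + 6 = 6.2857.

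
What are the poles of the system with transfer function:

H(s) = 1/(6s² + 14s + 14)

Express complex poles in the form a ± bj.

Discriminant = 14² - 4×6×14 = 196 - 336 = -140 < 0, so the poles are a complex conjugate pair s = (-14 ± j√140)/(2×6). Real part = -14/(2×6) = -14/12 ≈ -1.1667; imaginary part = ±√140/(2×6) ≈ 0.9860. Poles: s = -1.1667 ± 0.9860j.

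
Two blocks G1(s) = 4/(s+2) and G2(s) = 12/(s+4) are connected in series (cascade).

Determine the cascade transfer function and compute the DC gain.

Series: multiply transfer functions. G_eq = 4/(s+2) × 12/(s+4) = 48/((s+2)(s+4)). DC gain = 48/(2×4) = 6.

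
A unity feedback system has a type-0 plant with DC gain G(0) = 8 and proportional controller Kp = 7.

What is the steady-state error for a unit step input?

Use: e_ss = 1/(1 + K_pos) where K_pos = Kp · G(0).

K_pos = Kp · G(0) = 7 × 8 = 56. e_ss = 1/(1 + 56) = 0.0175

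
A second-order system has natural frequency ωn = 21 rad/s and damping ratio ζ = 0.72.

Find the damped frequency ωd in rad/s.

ωd = ωn√(1 - ζ²) = 21√(1 - 0.72²) = 14.57 rad/s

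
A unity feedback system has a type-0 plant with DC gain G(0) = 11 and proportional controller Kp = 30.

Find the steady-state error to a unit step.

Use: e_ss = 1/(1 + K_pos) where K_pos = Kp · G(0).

K_pos = Kp · G(0) = 30 × 11 = 330. e_ss = 1/(1 + 330) = 0.0030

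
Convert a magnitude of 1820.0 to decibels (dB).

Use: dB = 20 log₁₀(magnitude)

dB = 20 log₁₀(1820.0) = 65.2 dB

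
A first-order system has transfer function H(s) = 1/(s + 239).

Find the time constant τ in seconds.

For H(s) = 1/(s + 1/τ), the pole is at -1/τ = -239, so τ = 1/239 = 0.0042 s.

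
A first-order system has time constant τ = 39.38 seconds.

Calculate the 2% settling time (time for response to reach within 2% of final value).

For first-order system, 2% settling time ≈ 4τ = 4 × 39.38 = 157.52 s.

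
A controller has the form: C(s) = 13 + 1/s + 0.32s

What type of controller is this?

This is a Proportional-Integral-Derivative (PID) controller.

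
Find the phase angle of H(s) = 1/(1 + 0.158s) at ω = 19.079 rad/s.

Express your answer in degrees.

Phase = -arctan(ωτ) = -arctan(19.079 × 0.158) = -71.6°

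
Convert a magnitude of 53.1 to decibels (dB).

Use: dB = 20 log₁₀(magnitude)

dB = 20 log₁₀(53.1) = 34.5 dB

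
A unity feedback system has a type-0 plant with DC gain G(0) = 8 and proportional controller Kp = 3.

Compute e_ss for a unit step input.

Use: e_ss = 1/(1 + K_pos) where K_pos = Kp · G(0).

K_pos = Kp · G(0) = 3 × 8 = 24. e_ss = 1/(1 + 24) = 0.04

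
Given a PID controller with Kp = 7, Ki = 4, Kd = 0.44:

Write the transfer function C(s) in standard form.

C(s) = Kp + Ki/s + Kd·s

Substituting values: C(s) = 7 + 4/s + 0.44s = (0.44s² + 7s + 4)/s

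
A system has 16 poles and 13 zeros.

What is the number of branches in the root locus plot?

Root locus has n branches where n = number of poles = 16.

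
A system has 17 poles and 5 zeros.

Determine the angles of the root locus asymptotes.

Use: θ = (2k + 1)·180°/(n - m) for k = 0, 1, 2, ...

n - m = 17 - 5 = 12. Angles: θk = (2k + 1)·180°/12 = 15°, 45°, 75°, 105°, 135°, 165°, 195°, 225°, 255°, 285°, 315°, 345°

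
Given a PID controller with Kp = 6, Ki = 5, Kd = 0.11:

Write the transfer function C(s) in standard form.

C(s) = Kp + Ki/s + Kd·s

Substituting values: C(s) = 6 + 5/s + 0.11s = (0.11s² + 6s + 5)/s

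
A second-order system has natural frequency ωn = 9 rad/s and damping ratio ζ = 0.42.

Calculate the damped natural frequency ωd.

ωd = ωn√(1 - ζ²) = 9√(1 - 0.42²) = 8.17 rad/s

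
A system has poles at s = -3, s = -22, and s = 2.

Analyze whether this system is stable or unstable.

Pole(s) at s = 2 are not in the left half-plane. System is unstable.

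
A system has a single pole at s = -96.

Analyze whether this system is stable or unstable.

Pole at s = -96 is in the left half-plane. Stable.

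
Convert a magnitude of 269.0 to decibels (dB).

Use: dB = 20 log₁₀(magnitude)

dB = 20 log₁₀(269.0) = 48.6 dB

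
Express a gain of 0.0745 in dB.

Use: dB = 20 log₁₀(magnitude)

dB = 20 log₁₀(0.0745) = -22.6 dB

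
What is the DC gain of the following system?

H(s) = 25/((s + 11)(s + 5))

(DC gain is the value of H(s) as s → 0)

DC gain = H(0) = 25/(11 × 5) = 25/55 = 0.4545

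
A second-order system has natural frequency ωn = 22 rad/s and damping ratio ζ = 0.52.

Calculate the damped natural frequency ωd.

ωd = ωn√(1 - ζ²) = 22√(1 - 0.52²) = 18.79 rad/s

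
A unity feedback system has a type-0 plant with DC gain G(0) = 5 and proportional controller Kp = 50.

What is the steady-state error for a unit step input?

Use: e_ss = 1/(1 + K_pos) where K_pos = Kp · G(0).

K_pos = Kp · G(0) = 50 × 5 = 250. e_ss = 1/(1 + 250) = 0.0040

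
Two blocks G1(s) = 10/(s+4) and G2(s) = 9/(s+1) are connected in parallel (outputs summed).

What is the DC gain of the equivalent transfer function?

Parallel: G_eq = G1 + G2. DC gain = G1(0) + G2(0) = 10/4 + 9/1 = 2.5 + 9 = 11.5.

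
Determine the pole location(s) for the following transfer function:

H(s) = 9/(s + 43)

Pole is where denominator = 0: s + 43 = 0, so s = -43.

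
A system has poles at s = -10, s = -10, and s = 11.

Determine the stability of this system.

Pole(s) at s = 11 are not in the left half-plane. System is unstable.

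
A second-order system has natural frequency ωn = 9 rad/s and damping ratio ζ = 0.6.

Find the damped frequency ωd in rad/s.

ωd = ωn√(1 - ζ²) = 9√(1 - 0.6²) = 7.2 rad/s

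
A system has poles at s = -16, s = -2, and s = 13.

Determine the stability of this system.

Pole(s) at s = 13 are not in the left half-plane. System is unstable.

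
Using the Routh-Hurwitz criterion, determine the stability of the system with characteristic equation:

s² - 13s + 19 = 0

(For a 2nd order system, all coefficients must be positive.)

Coefficients: 1, -13, 19. b=-13 not positive, so system is unstable.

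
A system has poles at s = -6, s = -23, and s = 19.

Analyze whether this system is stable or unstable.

Pole(s) at s = 19 are not in the left half-plane. System is unstable.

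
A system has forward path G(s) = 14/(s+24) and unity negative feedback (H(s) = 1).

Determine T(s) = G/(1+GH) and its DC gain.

T(s) = G/(1+GH) = [14/(s+24)] / [1 + 14/(s+24)] = 14/(s+24+14) = 14/(s+38). DC gain = 14/38 = 0.3684.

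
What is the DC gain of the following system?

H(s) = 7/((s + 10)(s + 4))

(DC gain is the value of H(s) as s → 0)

DC gain = H(0) = 7/(10 × 4) = 7/40 = 0.175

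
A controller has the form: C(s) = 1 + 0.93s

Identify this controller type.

This is a Proportional-Derivative (PD) controller.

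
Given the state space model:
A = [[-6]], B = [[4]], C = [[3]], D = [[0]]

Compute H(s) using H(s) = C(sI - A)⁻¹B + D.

(sI - A)⁻¹ = 1/(s + 6). H(s) = 3 × 4/(s + 6) + 0 = 12/(s + 6).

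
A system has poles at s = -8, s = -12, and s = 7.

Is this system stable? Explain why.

Pole(s) at s = 7 are not in the left half-plane. System is unstable.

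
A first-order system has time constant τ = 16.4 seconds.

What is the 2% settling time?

For first-order system, 2% settling time ≈ 4τ = 4 × 16.4 = 65.6 s.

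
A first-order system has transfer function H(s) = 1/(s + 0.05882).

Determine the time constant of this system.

For H(s) = 1/(s + 1/τ), the pole is at -1/τ = -0.05882, so τ = 1/0.05882 = 17 s.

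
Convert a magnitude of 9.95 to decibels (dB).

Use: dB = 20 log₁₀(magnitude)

dB = 20 log₁₀(9.95) = 20.0 dB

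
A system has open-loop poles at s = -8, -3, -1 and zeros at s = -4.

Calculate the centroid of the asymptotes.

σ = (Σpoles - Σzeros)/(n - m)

σ = (Σpoles - Σzeros)/(n - m) = (-12 - (-4))/(3 - 1) = -8/2 = -4.0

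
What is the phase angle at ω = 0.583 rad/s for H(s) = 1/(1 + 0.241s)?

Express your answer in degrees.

Phase = -arctan(ωτ) = -arctan(0.583 × 0.241) = -8.0°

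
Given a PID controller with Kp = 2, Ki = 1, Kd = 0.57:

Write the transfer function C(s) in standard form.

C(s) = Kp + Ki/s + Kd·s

Substituting values: C(s) = 2 + 1/s + 0.57s = (0.57s² + 2s + 1)/s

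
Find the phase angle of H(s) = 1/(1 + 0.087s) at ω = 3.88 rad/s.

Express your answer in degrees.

Phase = -arctan(ωτ) = -arctan(3.88 × 0.087) = -18.7°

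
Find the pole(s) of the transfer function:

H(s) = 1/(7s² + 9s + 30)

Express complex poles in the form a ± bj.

Discriminant = 9² - 4×7×30 = 81 - 840 = -759 < 0, so the poles are a complex conjugate pair s = (-9 ± j√759)/(2×7). Real part = -9/(2×7) = -9/14 ≈ -0.6429; imaginary part = ±√759/(2×7) ≈ 1.9679. Poles: s = -0.6429 ± 1.9679j.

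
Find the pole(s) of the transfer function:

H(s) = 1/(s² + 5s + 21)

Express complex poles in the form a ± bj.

Discriminant = 5² - 4×1×21 = 25 - 84 = -59 < 0, so the poles are a complex conjugate pair s = (-5 ± j√59)/(2×1). Real part = -5/(2×1) = -5/2 = -2.5; imaginary part = ±√59/(2×1) ≈ 3.8406. Poles: s = -2.5 ± 3.8406j.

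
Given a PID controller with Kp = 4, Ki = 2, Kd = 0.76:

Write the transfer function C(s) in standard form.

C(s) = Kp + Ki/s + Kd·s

Substituting values: C(s) = 4 + 2/s + 0.76s = (0.76s² + 4s + 2)/s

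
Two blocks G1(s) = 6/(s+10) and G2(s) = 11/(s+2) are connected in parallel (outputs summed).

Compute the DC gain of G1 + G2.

Parallel: G_eq = G1 + G2. DC gain = G1(0) + G2(0) = 6/10 + 11/2 = 0.6 + 5.5 = 6.1.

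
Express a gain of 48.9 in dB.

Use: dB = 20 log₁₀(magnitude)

dB = 20 log₁₀(48.9) = 33.8 dB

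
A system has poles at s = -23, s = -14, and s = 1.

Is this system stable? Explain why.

Pole(s) at s = 1 are not in the left half-plane. System is unstable.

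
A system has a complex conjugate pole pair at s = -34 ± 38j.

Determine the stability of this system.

Real part of poles is -34 (< 0, left half-plane). Stable.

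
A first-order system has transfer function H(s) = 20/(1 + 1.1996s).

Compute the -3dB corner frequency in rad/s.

Corner frequency = 1/τ = 1/1.1996 = 0.834 rad/s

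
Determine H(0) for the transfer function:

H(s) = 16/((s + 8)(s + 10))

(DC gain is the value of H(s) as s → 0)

DC gain = H(0) = 16/(8 × 10) = 16/80 = 0.2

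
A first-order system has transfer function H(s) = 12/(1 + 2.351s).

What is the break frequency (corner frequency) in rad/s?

Corner frequency = 1/τ = 1/2.351 = 0.425 rad/s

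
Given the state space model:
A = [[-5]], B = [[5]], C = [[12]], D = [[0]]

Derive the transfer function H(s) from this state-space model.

(sI - A)⁻¹ = 1/(s + 5). H(s) = 12 × 5/(s + 5) + 0 = 60/(s + 5).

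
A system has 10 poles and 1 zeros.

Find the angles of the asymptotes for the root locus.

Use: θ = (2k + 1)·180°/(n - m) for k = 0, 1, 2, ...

n - m = 10 - 1 = 9. Angles: θk = (2k + 1)·180°/9 = 20°, 60°, 100°, 140°, 180°, 220°, 260°, 300°, 340°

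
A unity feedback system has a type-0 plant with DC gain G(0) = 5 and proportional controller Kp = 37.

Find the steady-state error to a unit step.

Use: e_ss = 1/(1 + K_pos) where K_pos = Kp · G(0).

K_pos = Kp · G(0) = 37 × 5 = 185. e_ss = 1/(1 + 185) = 0.0054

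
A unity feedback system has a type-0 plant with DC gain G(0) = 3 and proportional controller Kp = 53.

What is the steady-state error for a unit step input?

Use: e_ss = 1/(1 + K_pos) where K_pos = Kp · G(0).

K_pos = Kp · G(0) = 53 × 3 = 159. e_ss = 1/(1 + 159) = 0.00625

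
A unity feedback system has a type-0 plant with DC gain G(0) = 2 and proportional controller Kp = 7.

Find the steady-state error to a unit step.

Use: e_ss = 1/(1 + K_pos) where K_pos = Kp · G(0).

K_pos = Kp · G(0) = 7 × 2 = 14. e_ss = 1/(1 + 14) = 0.0667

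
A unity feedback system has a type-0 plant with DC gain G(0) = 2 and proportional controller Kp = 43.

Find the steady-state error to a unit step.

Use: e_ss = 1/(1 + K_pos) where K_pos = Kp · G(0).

K_pos = Kp · G(0) = 43 × 2 = 86. e_ss = 1/(1 + 86) = 0.0115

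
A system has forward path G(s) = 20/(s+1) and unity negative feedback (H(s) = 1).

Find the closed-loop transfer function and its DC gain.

T(s) = G/(1+GH) = [20/(s+1)] / [1 + 20/(s+1)] = 20/(s+1+20) = 20/(s+21). DC gain = 20/21 = 0.9524.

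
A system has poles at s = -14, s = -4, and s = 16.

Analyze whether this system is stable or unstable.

Pole(s) at s = 16 are not in the left half-plane. System is unstable.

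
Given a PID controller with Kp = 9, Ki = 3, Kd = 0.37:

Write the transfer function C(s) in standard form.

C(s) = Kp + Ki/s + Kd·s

Substituting values: C(s) = 9 + 3/s + 0.37s = (0.37s² + 9s + 3)/s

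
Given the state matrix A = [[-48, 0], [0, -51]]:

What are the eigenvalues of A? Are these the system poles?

For diagonal matrix, eigenvalues are diagonal entries: λ₁ = -48, λ₂ = -51. Eigenvalues of A = system poles.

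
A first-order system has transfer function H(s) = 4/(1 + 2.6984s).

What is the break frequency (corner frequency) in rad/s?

Corner frequency = 1/τ = 1/2.6984 = 0.371 rad/s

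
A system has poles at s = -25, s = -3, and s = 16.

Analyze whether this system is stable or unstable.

Pole(s) at s = 16 are not in the left half-plane. System is unstable.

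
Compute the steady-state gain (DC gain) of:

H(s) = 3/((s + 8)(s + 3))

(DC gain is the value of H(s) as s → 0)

DC gain = H(0) = 3/(8 × 3) = 3/24 = 0.125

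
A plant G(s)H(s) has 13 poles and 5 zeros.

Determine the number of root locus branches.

Root locus has n branches where n = number of poles = 13.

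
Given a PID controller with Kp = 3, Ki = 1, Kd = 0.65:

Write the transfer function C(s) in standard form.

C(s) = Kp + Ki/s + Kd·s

Substituting values: C(s) = 3 + 1/s + 0.65s = (0.65s² + 3s + 1)/s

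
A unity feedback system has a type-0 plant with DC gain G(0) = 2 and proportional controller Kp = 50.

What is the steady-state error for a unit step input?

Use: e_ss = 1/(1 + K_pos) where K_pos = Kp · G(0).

K_pos = Kp · G(0) = 50 × 2 = 100. e_ss = 1/(1 + 100) = 0.0099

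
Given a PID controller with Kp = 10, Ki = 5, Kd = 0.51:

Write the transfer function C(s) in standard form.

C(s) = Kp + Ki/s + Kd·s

Substituting values: C(s) = 10 + 5/s + 0.51s = (0.51s² + 10s + 5)/s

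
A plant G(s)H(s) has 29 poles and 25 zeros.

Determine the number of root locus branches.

Root locus has n branches where n = number of poles = 29.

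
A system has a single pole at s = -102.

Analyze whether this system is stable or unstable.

Pole at s = -102 is in the left half-plane. Stable.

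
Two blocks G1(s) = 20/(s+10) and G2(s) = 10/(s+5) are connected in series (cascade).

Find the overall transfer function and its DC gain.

Series: multiply transfer functions. G_eq = 20/(s+10) × 10/(s+5) = 200/((s+10)(s+5)). DC gain = 200/(10×5) = 4.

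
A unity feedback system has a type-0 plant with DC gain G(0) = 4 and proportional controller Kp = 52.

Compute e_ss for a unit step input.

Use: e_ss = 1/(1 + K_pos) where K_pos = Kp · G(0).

K_pos = Kp · G(0) = 52 × 4 = 208. e_ss = 1/(1 + 208) = 0.0048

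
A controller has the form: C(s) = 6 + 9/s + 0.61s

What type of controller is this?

This is a Proportional-Integral-Derivative (PID) controller.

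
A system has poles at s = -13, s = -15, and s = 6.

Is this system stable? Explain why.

Pole(s) at s = 6 are not in the left half-plane. System is unstable.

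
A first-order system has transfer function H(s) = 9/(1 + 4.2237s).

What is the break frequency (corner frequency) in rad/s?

Corner frequency = 1/τ = 1/4.2237 = 0.237 rad/s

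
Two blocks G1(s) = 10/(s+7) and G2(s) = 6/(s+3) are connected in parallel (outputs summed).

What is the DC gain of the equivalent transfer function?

Parallel: G_eq = G1 + G2. DC gain = G1(0) + G2(0) = 10/7 + 6/3 = 1.4286 + 2 = 3.4286.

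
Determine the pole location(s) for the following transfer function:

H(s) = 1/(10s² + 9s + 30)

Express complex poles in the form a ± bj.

Discriminant = 9² - 4×10×30 = 81 - 1200 = -1119 < 0, so the poles are a complex conjugate pair s = (-9 ± j√1119)/(2×10). Real part = -9/(2×10) = -9/20 = -0.45; imaginary part = ±√1119/(2×10) ≈ 1.6726. Poles: s = -0.45 ± 1.6726j.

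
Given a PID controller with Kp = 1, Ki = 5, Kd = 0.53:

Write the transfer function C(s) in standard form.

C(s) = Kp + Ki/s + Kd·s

Substituting values: C(s) = 1 + 5/s + 0.53s = (0.53s² + s + 5)/s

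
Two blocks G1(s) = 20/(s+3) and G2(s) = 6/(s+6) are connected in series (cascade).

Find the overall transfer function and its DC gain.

Series: multiply transfer functions. G_eq = 20/(s+3) × 6/(s+6) = 120/((s+3)(s+6)). DC gain = 120/(3×6) = 6.6667.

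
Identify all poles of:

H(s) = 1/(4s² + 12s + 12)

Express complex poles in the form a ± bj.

Discriminant = 12² - 4×4×12 = 144 - 192 = -48 < 0, so the poles are a complex conjugate pair s = (-12 ± j√48)/(2×4). Real part = -12/(2×4) = -12/8 = -1.5; imaginary part = ±√48/(2×4) ≈ 0.8660. Poles: s = -1.5 ± 0.8660j.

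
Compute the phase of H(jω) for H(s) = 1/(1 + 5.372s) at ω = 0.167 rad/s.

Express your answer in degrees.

Phase = -arctan(ωτ) = -arctan(0.167 × 5.372) = -41.9°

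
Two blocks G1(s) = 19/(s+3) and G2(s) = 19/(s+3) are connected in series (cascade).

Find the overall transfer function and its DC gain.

Series: multiply transfer functions. G_eq = 19/(s+3) × 19/(s+3) = 361/((s+3)(s+3)). DC gain = 361/(3×3) = 40.1111.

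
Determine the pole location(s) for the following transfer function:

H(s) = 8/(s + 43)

Pole is where denominator = 0: s + 43 = 0, so s = -43.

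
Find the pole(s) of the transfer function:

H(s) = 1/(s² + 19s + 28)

Discriminant = 19² - 4×1×28 = 361 - 112 = 249 > 0, so two distinct real poles. Using quadratic formula: s = (-19 ± √249)/(2×1) = (-19 ± √249)/2, with √249 ≈ 15.7797. s₁ ≈ -1.6101, s₂ ≈ -17.3899. Poles: s₁ = -1.6101, s₂ = -17.3899.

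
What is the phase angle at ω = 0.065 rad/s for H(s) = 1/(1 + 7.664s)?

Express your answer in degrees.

Phase = -arctan(ωτ) = -arctan(0.065 × 7.664) = -26.5°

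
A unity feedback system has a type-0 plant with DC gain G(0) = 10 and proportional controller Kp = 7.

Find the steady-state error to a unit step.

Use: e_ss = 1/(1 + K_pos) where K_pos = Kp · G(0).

K_pos = Kp · G(0) = 7 × 10 = 70. e_ss = 1/(1 + 70) = 0.0141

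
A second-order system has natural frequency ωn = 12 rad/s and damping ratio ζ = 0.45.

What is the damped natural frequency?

ωd = ωn√(1 - ζ²) = 12√(1 - 0.45²) = 10.72 rad/s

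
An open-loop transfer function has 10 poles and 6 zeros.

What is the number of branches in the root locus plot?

Root locus has n branches where n = number of poles = 10.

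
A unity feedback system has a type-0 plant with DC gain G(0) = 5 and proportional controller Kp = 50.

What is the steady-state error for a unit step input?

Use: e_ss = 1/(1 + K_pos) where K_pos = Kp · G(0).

K_pos = Kp · G(0) = 50 × 5 = 250. e_ss = 1/(1 + 250) = 0.0040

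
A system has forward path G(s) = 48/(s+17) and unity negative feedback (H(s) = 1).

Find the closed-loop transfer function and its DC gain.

T(s) = G/(1+GH) = [48/(s+17)] / [1 + 48/(s+17)] = 48/(s+17+48) = 48/(s+65). DC gain = 48/65 = 0.7385.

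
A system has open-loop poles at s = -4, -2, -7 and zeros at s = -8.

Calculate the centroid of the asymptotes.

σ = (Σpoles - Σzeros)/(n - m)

σ = (Σpoles - Σzeros)/(n - m) = (-13 - (-8))/(3 - 1) = -5/2 = -2.5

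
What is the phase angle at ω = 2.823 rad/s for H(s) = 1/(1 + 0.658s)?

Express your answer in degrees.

Phase = -arctan(ωτ) = -arctan(2.823 × 0.658) = -61.7°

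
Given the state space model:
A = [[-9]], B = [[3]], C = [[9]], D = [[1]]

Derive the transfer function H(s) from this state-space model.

(sI - A)⁻¹ = 1/(s + 9). H(s) = 9×3/(s + 9) + 1 = (s + 36)/(s + 9).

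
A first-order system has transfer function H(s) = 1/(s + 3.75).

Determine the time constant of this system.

For H(s) = 1/(s + 1/τ), the pole is at -1/τ = -3.75, so τ = 1/3.75 = 0.2667 s.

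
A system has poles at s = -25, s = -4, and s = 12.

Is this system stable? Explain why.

Pole(s) at s = 12 are not in the left half-plane. System is unstable.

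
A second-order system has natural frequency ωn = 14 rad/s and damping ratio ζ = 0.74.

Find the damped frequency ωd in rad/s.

ωd = ωn√(1 - ζ²) = 14√(1 - 0.74²) = 9.42 rad/s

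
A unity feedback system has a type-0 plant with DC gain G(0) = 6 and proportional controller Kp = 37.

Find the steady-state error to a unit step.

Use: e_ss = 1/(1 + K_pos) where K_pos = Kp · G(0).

K_pos = Kp · G(0) = 37 × 6 = 222. e_ss = 1/(1 + 222) = 0.0045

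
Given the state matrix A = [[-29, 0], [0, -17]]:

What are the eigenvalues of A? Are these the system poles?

For diagonal matrix, eigenvalues are diagonal entries: λ₁ = -29, λ₂ = -17. Eigenvalues of A = system poles.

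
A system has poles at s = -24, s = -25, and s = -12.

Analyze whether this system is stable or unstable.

All poles are in the left half-plane. System is stable.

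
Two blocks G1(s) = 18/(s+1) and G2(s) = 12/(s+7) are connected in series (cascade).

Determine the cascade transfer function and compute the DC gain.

Series: multiply transfer functions. G_eq = 18/(s+1) × 12/(s+7) = 216/((s+1)(s+7)). DC gain = 216/(1×7) = 30.8571.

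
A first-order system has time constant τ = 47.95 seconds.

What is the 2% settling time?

For first-order system, 2% settling time ≈ 4τ = 4 × 47.95 = 191.8 s.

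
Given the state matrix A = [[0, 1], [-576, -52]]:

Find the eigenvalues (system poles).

det(A - λI) = λ² - (-52)λ + 576 = (λ - (-16))(λ - (-36)). Eigenvalues: -16, -36.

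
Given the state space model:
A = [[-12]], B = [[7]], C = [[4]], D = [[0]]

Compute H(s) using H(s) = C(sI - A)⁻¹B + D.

(sI - A)⁻¹ = 1/(s + 12). H(s) = 4 × 7/(s + 12) + 0 = 28/(s + 12).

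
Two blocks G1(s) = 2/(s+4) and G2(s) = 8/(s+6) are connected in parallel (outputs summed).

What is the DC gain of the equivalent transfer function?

Parallel: G_eq = G1 + G2. DC gain = G1(0) + G2(0) = 2/4 + 8/6 = 0.5 + 1.3333 = 1.8333.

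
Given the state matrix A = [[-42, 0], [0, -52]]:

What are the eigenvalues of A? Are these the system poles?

For diagonal matrix, eigenvalues are diagonal entries: λ₁ = -42, λ₂ = -52. Eigenvalues of A = system poles.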